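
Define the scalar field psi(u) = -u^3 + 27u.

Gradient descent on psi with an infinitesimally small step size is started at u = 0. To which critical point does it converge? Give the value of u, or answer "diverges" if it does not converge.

psi'(u) = -3(u - 3)(u + 3), so psi'(0) = 27.
Gradient descent moves in the -psi' direction, i.e. u is decreasing.
The nearest critical point in that direction is u = -3, where psi'' = 18 > 0 (a local minimum). The iterate converges there.

-3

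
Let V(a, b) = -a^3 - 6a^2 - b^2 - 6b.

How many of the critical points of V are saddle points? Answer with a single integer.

V separates as a function of a plus a function of b, so ∇V=0 decouples.
∂V/∂a = -3a(a + 4) = 0 at a ∈ {-4, 0}; ∂V/∂b = -2(b + 3) = 0 at b ∈ {-3}.
The Hessian is diagonal: diag(V_aa, V_bb). Second derivatives: V_aa(-4)=12, V_aa(0)=-12; V_bb(-3)=-2.
Saddle points occur where the two diagonal entries have opposite signs: (-4, -3). Count: 1.

1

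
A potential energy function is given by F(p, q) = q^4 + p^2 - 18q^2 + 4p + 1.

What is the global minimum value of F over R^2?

-84

F(p,q) separates as A(p) + B(q) + 1, so its minimum is min A + min B + 1.
A'(p) = 2p + 4 vanishes at p ∈ {-2}; B'(q) = 4q(q - 3)(q + 3) vanishes at q ∈ {-3, 0, 3}.
Local minima of A (where A''>0): A(-2)=-4. Local minima of B: B(-3)=-81, B(3)=-81.
So the global minimum of F is A(-2) + B(-3) + 1 = -4 − 81 + 1 = -84, attained at (-2, -3).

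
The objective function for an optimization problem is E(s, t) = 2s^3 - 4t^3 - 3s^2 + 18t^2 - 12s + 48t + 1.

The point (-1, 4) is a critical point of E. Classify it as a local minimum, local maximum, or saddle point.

local maximum

The mixed partial ∂²E/∂s∂t is 0, so the Hessian at any point is diag(E_ss, E_tt) = diag(6(2s - 1), 12(-2t + 3)).
At (-1, 4): H = diag(-18, -60).
Both eigenvalues are negative, so H is negative definite: a local maximum.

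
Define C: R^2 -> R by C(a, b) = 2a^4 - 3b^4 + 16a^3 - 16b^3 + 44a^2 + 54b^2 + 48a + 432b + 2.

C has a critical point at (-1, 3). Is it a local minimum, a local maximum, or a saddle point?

The mixed partial ∂²C/∂a∂b is 0, so the Hessian at any point is diag(C_aa, C_bb) = diag(8(3a^2 + 12a + 11), 12(-3b^2 - 8b + 9)).
At (-1, 3): H = diag(16, -504).
The eigenvalues have opposite signs, so H is indefinite: a saddle point.

saddle point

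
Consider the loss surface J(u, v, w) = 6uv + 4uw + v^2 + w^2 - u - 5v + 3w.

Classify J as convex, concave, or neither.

neither

J is quadratic, so its Hessian is the constant matrix H = [[0, 6, 4], [6, 2, 0], [4, 0, 2]].
Leading principal minors: 0, -36, -104.
Neither pattern holds ⇒ H is indefinite ⇒ neither convex nor concave.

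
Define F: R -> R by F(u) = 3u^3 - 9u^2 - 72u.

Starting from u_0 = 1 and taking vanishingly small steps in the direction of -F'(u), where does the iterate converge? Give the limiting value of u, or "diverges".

4

F'(u) = 9(u - 4)(u + 2), so F'(1) = -81.
Gradient descent moves in the -F' direction, i.e. u is increasing.
The nearest critical point in that direction is u = 4, where F'' = 54 > 0 (a local minimum). The iterate converges there.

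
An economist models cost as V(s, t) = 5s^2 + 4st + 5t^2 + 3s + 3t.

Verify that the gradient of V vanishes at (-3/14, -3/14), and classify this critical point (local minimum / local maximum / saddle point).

local minimum

∇V = (10s + 4t + 3, 4s + 10t + 3); substituting (-3/14, -3/14) gives ∇V = (0, 0), so (-3/14, -3/14) is indeed a critical point.
The Hessian of V is constant: H = [[10, 4], [4, 10]].
det(H) = 10·10 − 4² = 84.
det(H) > 0 and tr(H) = 20 > 0, so H is positive definite and the point is a local minimum.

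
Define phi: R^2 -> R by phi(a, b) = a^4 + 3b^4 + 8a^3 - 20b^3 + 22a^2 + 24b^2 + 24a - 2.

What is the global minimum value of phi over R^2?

-139

phi(a,b) separates as P(a) + Q(b) − 2, so its minimum is min P + min Q − 2.
P'(a) = 4(a + 1)(a + 2)(a + 3) vanishes at a ∈ {-3, -2, -1}; Q'(b) = 12b(b - 4)(b - 1) vanishes at b ∈ {0, 1, 4}.
Local minima of P (where P''>0): P(-3)=-9, P(-1)=-9. Local minima of Q: Q(0)=0, Q(4)=-128.
So the global minimum of phi is P(-3) + Q(4) − 2 = -9 − 128 − 2 = -139, attained at (-3, 4).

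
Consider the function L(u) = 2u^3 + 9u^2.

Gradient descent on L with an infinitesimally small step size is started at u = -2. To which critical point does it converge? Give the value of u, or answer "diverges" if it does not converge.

0

L'(u) = 6u(u + 3), so L'(-2) = -12.
Gradient descent moves in the -L' direction, i.e. u is increasing.
The nearest critical point in that direction is u = 0, where L'' = 18 > 0 (a local minimum). The iterate converges there.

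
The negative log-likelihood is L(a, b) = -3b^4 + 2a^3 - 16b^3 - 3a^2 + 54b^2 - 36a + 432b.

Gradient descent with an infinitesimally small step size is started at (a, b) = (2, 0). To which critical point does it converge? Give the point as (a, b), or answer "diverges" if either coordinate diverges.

L is separable, so gradient descent decouples: a follows -∂L/∂a, b follows -∂L/∂b.
∂L/∂a = 6(a - 3)(a + 2); at a=2 this is -24, so a increases.
∂L/∂b = -12(b - 3)(b + 3)(b + 4); at b=0 this is 432, so b decreases.
a converges to its nearest critical value 3 (a local min of the a-part); b converges to -3. The iterate converges to (3, -3).

(3, -3)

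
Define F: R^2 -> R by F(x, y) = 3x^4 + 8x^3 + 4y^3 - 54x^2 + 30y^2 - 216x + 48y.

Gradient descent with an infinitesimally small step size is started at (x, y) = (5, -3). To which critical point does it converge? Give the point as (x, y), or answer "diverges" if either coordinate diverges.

(3, -1)

F is separable, so gradient descent decouples: x follows -∂F/∂x, y follows -∂F/∂y.
∂F/∂x = 12(x - 3)(x + 2)(x + 3); at x=5 this is 1344, so x decreases.
∂F/∂y = 12(y + 1)(y + 4); at y=-3 this is -24, so y increases.
x converges to its nearest critical value 3 (a local min of the x-part); y converges to -1. The iterate converges to (3, -1).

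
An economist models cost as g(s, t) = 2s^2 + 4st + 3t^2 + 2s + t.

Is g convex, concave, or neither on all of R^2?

g is quadratic, so its Hessian is the constant matrix H = [[4, 4], [4, 6]].
det(H) = 8, tr(H) = 10.
det(H) > 0 and tr(H) > 0, so H is positive definite everywhere: convex.

convex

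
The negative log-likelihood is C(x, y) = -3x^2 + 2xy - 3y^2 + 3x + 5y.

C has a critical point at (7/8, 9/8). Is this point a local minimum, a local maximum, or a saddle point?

The Hessian of C is constant: H = [[-6, 2], [2, -6]].
det(H) = (-6)·(-6) − 2² = 32.
det(H) > 0 and tr(H) = -12 < 0, so H is negative definite and the point is a local maximum.

local maximum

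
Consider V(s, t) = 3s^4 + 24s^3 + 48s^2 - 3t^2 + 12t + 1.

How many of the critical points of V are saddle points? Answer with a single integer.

V separates as a function of s plus a function of t, so ∇V=0 decouples.
∂V/∂s = 12s(s + 2)(s + 4) = 0 at s ∈ {-4, -2, 0}; ∂V/∂t = -6(t - 2) = 0 at t ∈ {2}.
The Hessian is diagonal: diag(V_ss, V_tt). Second derivatives: V_ss(-4)=96, V_ss(-2)=-48, V_ss(0)=96; V_tt(2)=-6.
Saddle points occur where the two diagonal entries have opposite signs: (-4, 2), (0, 2). Count: 2.

2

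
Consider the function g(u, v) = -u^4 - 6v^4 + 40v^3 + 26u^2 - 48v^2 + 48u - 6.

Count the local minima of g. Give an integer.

1

g separates as a function of u plus a function of v, so ∇g=0 decouples.
∂g/∂u = -4(u - 4)(u + 1)(u + 3) = 0 at u ∈ {-3, -1, 4}; ∂g/∂v = -24v(v - 4)(v - 1) = 0 at v ∈ {0, 1, 4}.
The Hessian is diagonal: diag(g_uu, g_vv). Second derivatives: g_uu(-3)=-56, g_uu(-1)=40, g_uu(4)=-140; g_vv(0)=-96, g_vv(1)=72, g_vv(4)=-288.
Local minima occur where both diagonal entries positive: (-1, 1). Count: 1.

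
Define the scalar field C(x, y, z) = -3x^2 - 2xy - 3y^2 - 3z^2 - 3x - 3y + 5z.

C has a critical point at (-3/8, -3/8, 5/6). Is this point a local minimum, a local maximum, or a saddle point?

The Hessian is constant: H = [[-6, -2, 0], [-2, -6, 0], [0, 0, -6]].
Leading principal minors: Δ₁ = -6, Δ₂ = 32, Δ₃ = -192.
The minors alternate sign starting negative (−, +, −), so H is negative definite: a local maximum.

local maximum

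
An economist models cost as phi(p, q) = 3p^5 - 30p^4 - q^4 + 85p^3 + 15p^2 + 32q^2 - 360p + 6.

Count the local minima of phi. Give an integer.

2

phi separates as a function of p plus a function of q, so ∇phi=0 decouples.
∂phi/∂p = 15(p - 4)(p - 3)(p - 2)(p + 1) = 0 at p ∈ {-1, 2, 3, 4}; ∂phi/∂q = -4q(q - 4)(q + 4) = 0 at q ∈ {-4, 0, 4}.
The Hessian is diagonal: diag(phi_pp, phi_qq). Second derivatives: phi_pp(-1)=-900, phi_pp(2)=90, phi_pp(3)=-60, phi_pp(4)=150; phi_qq(-4)=-128, phi_qq(0)=64, phi_qq(4)=-128.
Local minima occur where both diagonal entries positive: (2, 0), (4, 0). Count: 2.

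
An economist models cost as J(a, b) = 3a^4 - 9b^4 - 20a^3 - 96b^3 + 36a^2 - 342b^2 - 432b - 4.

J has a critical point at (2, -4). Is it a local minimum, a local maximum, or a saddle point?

The mixed partial ∂²J/∂a∂b is 0, so the Hessian at any point is diag(J_aa, J_bb) = diag(12(3a^2 - 10a + 6), -36(3b^2 + 16b + 19)).
At (2, -4): H = diag(-24, -108).
Both eigenvalues are negative, so H is negative definite: a local maximum.

local maximum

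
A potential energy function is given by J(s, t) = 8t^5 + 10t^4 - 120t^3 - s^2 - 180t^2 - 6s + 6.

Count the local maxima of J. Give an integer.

2

J separates as a function of s plus a function of t, so ∇J=0 decouples.
∂J/∂s = -2(s + 3) = 0 at s ∈ {-3}; ∂J/∂t = 40t(t - 3)(t + 1)(t + 3) = 0 at t ∈ {-3, -1, 0, 3}.
The Hessian is diagonal: diag(J_ss, J_tt). Second derivatives: J_ss(-3)=-2; J_tt(-3)=-1440, J_tt(-1)=320, J_tt(0)=-360, J_tt(3)=2880.
Local maxima occur where both diagonal entries negative: (-3, -3), (-3, 0). Count: 2.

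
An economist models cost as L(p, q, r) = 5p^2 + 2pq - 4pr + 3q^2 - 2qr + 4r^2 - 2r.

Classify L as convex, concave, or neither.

L is quadratic, so its Hessian is the constant matrix H = [[10, 2, -4], [2, 6, -2], [-4, -2, 8]].
Leading principal minors: 10, 56, 344.
All positive ⇒ H ≻ 0 ⇒ convex.

convex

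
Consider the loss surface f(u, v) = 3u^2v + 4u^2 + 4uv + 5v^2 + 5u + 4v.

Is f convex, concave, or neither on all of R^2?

neither

The term 3u^2v is cubic, so the Hessian is not constant.
∂²f/∂u² = 6v + 8, which takes both signs as v varies (negative for sufficiently negative v). A diagonal entry of the Hessian changing sign means the Hessian is neither positive- nor negative-semidefinite on all of R^2.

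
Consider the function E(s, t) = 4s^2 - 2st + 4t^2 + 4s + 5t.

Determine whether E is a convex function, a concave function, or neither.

E is quadratic, so its Hessian is the constant matrix H = [[8, -2], [-2, 8]].
det(H) = 60, tr(H) = 16.
det(H) > 0 and tr(H) > 0, so H is positive definite everywhere: convex.

convex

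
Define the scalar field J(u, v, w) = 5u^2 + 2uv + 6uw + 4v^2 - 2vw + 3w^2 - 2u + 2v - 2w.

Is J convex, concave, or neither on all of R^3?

convex

J is quadratic, so its Hessian is the constant matrix H = [[10, 2, 6], [2, 8, -2], [6, -2, 6]].
Leading principal minors: 10, 76, 80.
All positive ⇒ H ≻ 0 ⇒ convex.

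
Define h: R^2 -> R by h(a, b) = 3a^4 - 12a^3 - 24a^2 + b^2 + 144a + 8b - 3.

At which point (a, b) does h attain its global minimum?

(-2, -4)

h(a,b) separates as P(a) + Q(b) − 3, so its minimum is min P + min Q − 3.
P'(a) = 12(a - 3)(a - 2)(a + 2) vanishes at a ∈ {-2, 2, 3}; Q'(b) = 2b + 8 vanishes at b ∈ {-4}.
Local minima of P (where P''>0): P(-2)=-240, P(3)=135. Local minima of Q: Q(-4)=-16.
So the global minimum of h is P(-2) + Q(-4) − 3 = -240 − 16 − 3 = -259, attained at (-2, -4).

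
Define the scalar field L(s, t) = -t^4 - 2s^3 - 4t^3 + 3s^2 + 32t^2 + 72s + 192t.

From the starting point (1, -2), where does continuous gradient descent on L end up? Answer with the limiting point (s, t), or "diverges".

L is separable, so gradient descent decouples: s follows -∂L/∂s, t follows -∂L/∂t.
∂L/∂s = -6(s - 4)(s + 3); at s=1 this is 72, so s decreases.
∂L/∂t = -4(t - 4)(t + 3)(t + 4); at t=-2 this is 48, so t decreases.
s converges to its nearest critical value -3 (a local min of the s-part); t converges to -3. The iterate converges to (-3, -3).

(-3, -3)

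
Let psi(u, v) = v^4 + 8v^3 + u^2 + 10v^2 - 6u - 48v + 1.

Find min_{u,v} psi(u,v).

psi(u,v) separates as P(u) + Q(v) + 1, so its minimum is min P + min Q + 1.
P'(u) = 2u - 6 vanishes at u ∈ {3}; Q'(v) = 4(v - 1)(v + 3)(v + 4) vanishes at v ∈ {-4, -3, 1}.
Local minima of P (where P''>0): P(3)=-9. Local minima of Q: Q(-4)=96, Q(1)=-29.
So the global minimum of psi is P(3) + Q(1) + 1 = -9 − 29 + 1 = -37, attained at (3, 1).

-37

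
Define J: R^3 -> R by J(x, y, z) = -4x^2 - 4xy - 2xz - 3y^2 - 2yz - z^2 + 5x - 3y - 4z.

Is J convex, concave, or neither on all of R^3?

J is quadratic, so its Hessian is the constant matrix H = [[-8, -4, -2], [-4, -6, -2], [-2, -2, -2]].
Leading principal minors: -8, 32, -40.
Signs alternate −, +, − ⇒ H ≺ 0 ⇒ concave.

concave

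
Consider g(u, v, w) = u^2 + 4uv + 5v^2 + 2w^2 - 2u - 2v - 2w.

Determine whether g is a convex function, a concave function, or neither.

g is quadratic, so its Hessian is the constant matrix H = [[2, 4, 0], [4, 10, 0], [0, 0, 4]].
Leading principal minors: 2, 4, 16.
All positive ⇒ H ≻ 0 ⇒ convex.

convex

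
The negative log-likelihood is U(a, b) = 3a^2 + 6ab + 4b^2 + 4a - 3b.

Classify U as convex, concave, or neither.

U is quadratic, so its Hessian is the constant matrix H = [[6, 6], [6, 8]].
det(H) = 12, tr(H) = 14.
det(H) > 0 and tr(H) > 0, so H is positive definite everywhere: convex.

convex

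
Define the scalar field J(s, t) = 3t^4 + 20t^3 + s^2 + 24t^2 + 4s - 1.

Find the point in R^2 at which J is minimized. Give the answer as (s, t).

(-2, -4)

J(s,t) separates as P(s) + Q(t) − 1, so its minimum is min P + min Q − 1.
P'(s) = 2s + 4 vanishes at s ∈ {-2}; Q'(t) = 12t(t + 1)(t + 4) vanishes at t ∈ {-4, -1, 0}.
Local minima of P (where P''>0): P(-2)=-4. Local minima of Q: Q(-4)=-128, Q(0)=0.
So the global minimum of J is P(-2) + Q(-4) − 1 = -4 − 128 − 1 = -133, attained at (-2, -4).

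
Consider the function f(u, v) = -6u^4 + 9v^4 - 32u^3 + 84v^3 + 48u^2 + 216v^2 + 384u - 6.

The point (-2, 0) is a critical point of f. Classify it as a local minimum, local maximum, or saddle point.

local minimum

The mixed partial ∂²f/∂u∂v is 0, so the Hessian at any point is diag(f_uu, f_vv) = diag(24(-3u^2 - 8u + 4), 36(3v^2 + 14v + 12)).
At (-2, 0): H = diag(192, 432).
Both eigenvalues are positive, so H is positive definite: a local minimum.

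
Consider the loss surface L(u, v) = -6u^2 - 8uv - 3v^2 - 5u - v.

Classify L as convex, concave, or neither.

concave

L is quadratic, so its Hessian is the constant matrix H = [[-12, -8], [-8, -6]].
det(H) = 8, tr(H) = -18.
det(H) > 0 and tr(H) < 0, so H is negative definite everywhere: concave.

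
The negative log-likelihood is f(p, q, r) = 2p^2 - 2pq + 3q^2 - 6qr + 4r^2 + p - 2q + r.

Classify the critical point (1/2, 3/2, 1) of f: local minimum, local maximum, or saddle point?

The Hessian is constant: H = [[4, -2, 0], [-2, 6, -6], [0, -6, 8]].
Leading principal minors: Δ₁ = 4, Δ₂ = 20, Δ₃ = 16.
All leading minors are positive, so H is positive definite: a local minimum.

local minimum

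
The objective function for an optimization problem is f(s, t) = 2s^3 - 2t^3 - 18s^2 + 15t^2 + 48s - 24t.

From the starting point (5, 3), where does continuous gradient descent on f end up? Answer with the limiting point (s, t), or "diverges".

(4, 1)

f is separable, so gradient descent decouples: s follows -∂f/∂s, t follows -∂f/∂t.
∂f/∂s = 6(s - 4)(s - 2); at s=5 this is 18, so s decreases.
∂f/∂t = -6(t - 4)(t - 1); at t=3 this is 12, so t decreases.
s converges to its nearest critical value 4 (a local min of the s-part); t converges to 1. The iterate converges to (4, 1).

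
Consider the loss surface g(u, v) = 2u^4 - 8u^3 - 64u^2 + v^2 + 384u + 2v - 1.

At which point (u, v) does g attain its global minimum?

g(u,v) separates as P(u) + Q(v) − 1, so its minimum is min P + min Q − 1.
P'(u) = 8(u - 4)(u - 3)(u + 4) vanishes at u ∈ {-4, 3, 4}; Q'(v) = 2v + 2 vanishes at v ∈ {-1}.
Local minima of P (where P''>0): P(-4)=-1536, P(4)=512. Local minima of Q: Q(-1)=-1.
So the global minimum of g is P(-4) + Q(-1) − 1 = -1536 − 1 − 1 = -1538, attained at (-4, -1).

(-4, -1)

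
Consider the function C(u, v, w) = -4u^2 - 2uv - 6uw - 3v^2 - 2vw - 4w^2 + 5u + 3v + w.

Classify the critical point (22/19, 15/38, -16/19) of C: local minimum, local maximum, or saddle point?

The Hessian is constant: H = [[-8, -2, -6], [-2, -6, -2], [-6, -2, -8]].
Leading principal minors: Δ₁ = -8, Δ₂ = 44, Δ₃ = -152.
The minors alternate sign starting negative (−, +, −), so H is negative definite: a local maximum.

local maximum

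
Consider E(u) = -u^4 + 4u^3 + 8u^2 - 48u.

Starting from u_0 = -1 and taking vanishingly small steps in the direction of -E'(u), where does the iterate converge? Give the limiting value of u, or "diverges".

E'(u) = -4(u - 3)(u - 2)(u + 2), so E'(-1) = -48.
Gradient descent moves in the -E' direction, i.e. u is increasing.
The nearest critical point in that direction is u = 2, where E'' = 16 > 0 (a local minimum). The iterate converges there.

2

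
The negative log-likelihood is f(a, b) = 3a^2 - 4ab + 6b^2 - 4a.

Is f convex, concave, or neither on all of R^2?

convex

f is quadratic, so its Hessian is the constant matrix H = [[6, -4], [-4, 12]].
det(H) = 56, tr(H) = 18.
det(H) > 0 and tr(H) > 0, so H is positive definite everywhere: convex.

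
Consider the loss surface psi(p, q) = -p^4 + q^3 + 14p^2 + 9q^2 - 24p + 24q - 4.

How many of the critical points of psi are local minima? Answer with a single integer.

1

psi separates as a function of p plus a function of q, so ∇psi=0 decouples.
∂psi/∂p = -4(p - 2)(p - 1)(p + 3) = 0 at p ∈ {-3, 1, 2}; ∂psi/∂q = 3(q + 2)(q + 4) = 0 at q ∈ {-4, -2}.
The Hessian is diagonal: diag(psi_pp, psi_qq). Second derivatives: psi_pp(-3)=-80, psi_pp(1)=16, psi_pp(2)=-20; psi_qq(-4)=-6, psi_qq(-2)=6.
Local minima occur where both diagonal entries positive: (1, -2). Count: 1.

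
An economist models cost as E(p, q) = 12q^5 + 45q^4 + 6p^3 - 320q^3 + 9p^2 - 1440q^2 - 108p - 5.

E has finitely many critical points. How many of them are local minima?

2

E separates as a function of p plus a function of q, so ∇E=0 decouples.
∂E/∂p = 18(p - 2)(p + 3) = 0 at p ∈ {-3, 2}; ∂E/∂q = 60q(q - 4)(q + 3)(q + 4) = 0 at q ∈ {-4, -3, 0, 4}.
The Hessian is diagonal: diag(E_pp, E_qq). Second derivatives: E_pp(-3)=-90, E_pp(2)=90; E_qq(-4)=-1920, E_qq(-3)=1260, E_qq(0)=-2880, E_qq(4)=13440.
Local minima occur where both diagonal entries positive: (2, -3), (2, 4). Count: 2.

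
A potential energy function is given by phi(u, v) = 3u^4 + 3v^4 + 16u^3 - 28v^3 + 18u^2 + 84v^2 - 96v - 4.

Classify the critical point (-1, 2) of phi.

The mixed partial ∂²phi/∂u∂v is 0, so the Hessian at any point is diag(phi_uu, phi_vv) = diag(12(3u^2 + 8u + 3), 12(3v^2 - 14v + 14)).
At (-1, 2): H = diag(-24, -24).
Both eigenvalues are negative, so H is negative definite: a local maximum.

local maximum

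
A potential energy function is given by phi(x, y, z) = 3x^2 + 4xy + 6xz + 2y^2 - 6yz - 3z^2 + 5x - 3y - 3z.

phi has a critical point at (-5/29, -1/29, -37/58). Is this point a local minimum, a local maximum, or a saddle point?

The Hessian is constant: H = [[6, 4, 6], [4, 4, -6], [6, -6, -6]].
Leading principal minors: Δ₁ = 6, Δ₂ = 8, Δ₃ = -696.
The minors fit neither the all-positive nor the alternating-sign pattern, so H is indefinite: a saddle point.

saddle point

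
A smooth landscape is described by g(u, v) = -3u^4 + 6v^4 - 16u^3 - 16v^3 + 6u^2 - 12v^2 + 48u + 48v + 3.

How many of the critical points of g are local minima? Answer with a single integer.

2

g separates as a function of u plus a function of v, so ∇g=0 decouples.
∂g/∂u = -12(u - 1)(u + 1)(u + 4) = 0 at u ∈ {-4, -1, 1}; ∂g/∂v = 24(v - 2)(v - 1)(v + 1) = 0 at v ∈ {-1, 1, 2}.
The Hessian is diagonal: diag(g_uu, g_vv). Second derivatives: g_uu(-4)=-180, g_uu(-1)=72, g_uu(1)=-120; g_vv(-1)=144, g_vv(1)=-48, g_vv(2)=72.
Local minima occur where both diagonal entries positive: (-1, -1), (-1, 2). Count: 2.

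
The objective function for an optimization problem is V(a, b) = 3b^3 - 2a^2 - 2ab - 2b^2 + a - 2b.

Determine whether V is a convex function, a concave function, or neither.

The term 3b^3 is cubic, so the Hessian is not constant.
∂²V/∂b² = 18b - 4, which takes both signs as b varies (negative for sufficiently negative b). A diagonal entry of the Hessian changing sign means the Hessian is neither positive- nor negative-semidefinite on all of R^2.

neither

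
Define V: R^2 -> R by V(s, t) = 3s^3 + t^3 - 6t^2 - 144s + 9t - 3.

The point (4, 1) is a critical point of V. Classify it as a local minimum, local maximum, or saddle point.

saddle point

The mixed partial ∂²V/∂s∂t is 0, so the Hessian at any point is diag(V_ss, V_tt) = diag(18s, 6(t - 2)).
At (4, 1): H = diag(72, -6).
The eigenvalues have opposite signs, so H is indefinite: a saddle point.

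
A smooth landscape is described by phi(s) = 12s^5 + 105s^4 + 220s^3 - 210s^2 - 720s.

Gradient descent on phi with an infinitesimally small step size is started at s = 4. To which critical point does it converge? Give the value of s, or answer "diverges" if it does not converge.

phi'(s) = 60(s - 1)(s + 1)(s + 3)(s + 4), so phi'(4) = 50400.
Gradient descent moves in the -phi' direction, i.e. s is decreasing.
The nearest critical point in that direction is s = 1, where phi'' = 2400 > 0 (a local minimum). The iterate converges there.

1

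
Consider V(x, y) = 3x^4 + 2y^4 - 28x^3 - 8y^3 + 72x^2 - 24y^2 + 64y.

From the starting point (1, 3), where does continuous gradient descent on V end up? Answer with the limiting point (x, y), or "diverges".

(0, 4)

V is separable, so gradient descent decouples: x follows -∂V/∂x, y follows -∂V/∂y.
∂V/∂x = 12x(x - 4)(x - 3); at x=1 this is 72, so x decreases.
∂V/∂y = 8(y - 4)(y - 1)(y + 2); at y=3 this is -80, so y increases.
x converges to its nearest critical value 0 (a local min of the x-part); y converges to 4. The iterate converges to (0, 4).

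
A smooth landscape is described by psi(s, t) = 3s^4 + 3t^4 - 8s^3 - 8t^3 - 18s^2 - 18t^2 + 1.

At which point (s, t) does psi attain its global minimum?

psi(s,t) separates as P(s) + Q(t) + 1, so its minimum is min P + min Q + 1.
P'(s) = 12s(s - 3)(s + 1) vanishes at s ∈ {-1, 0, 3}; Q'(t) = 12t(t - 3)(t + 1) vanishes at t ∈ {-1, 0, 3}.
Local minima of P (where P''>0): P(-1)=-7, P(3)=-135. Local minima of Q: Q(-1)=-7, Q(3)=-135.
So the global minimum of psi is P(3) + Q(3) + 1 = -135 − 135 + 1 = -269, attained at (3, 3).

(3, 3)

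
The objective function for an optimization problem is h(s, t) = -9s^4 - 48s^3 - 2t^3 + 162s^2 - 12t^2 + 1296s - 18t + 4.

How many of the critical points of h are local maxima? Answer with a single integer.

2

h separates as a function of s plus a function of t, so ∇h=0 decouples.
∂h/∂s = -36(s - 3)(s + 3)(s + 4) = 0 at s ∈ {-4, -3, 3}; ∂h/∂t = -6(t + 1)(t + 3) = 0 at t ∈ {-3, -1}.
The Hessian is diagonal: diag(h_ss, h_tt). Second derivatives: h_ss(-4)=-252, h_ss(-3)=216, h_ss(3)=-1512; h_tt(-3)=12, h_tt(-1)=-12.
Local maxima occur where both diagonal entries negative: (-4, -1), (3, -1). Count: 2.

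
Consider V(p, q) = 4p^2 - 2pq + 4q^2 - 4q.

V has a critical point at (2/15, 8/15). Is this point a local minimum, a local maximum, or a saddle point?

local minimum

The Hessian of V is constant: H = [[8, -2], [-2, 8]].
det(H) = 8·8 − (-2)² = 60.
det(H) > 0 and tr(H) = 16 > 0, so H is positive definite and the point is a local minimum.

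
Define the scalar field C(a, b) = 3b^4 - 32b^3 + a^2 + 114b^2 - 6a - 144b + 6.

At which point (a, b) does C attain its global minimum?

(3, 1)

C(a,b) separates as P(a) + Q(b) + 6, so its minimum is min P + min Q + 6.
P'(a) = 2a - 6 vanishes at a ∈ {3}; Q'(b) = 12(b - 4)(b - 3)(b - 1) vanishes at b ∈ {1, 3, 4}.
Local minima of P (where P''>0): P(3)=-9. Local minima of Q: Q(1)=-59, Q(4)=-32.
So the global minimum of C is P(3) + Q(1) + 6 = -9 − 59 + 6 = -62, attained at (3, 1).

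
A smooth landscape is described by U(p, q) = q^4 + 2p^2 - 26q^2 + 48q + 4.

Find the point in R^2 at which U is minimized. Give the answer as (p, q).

(0, -4)

U(p,q) separates as A(p) + B(q) + 4, so its minimum is min A + min B + 4.
A'(p) = 4p vanishes at p ∈ {0}; B'(q) = 4(q - 3)(q - 1)(q + 4) vanishes at q ∈ {-4, 1, 3}.
Local minima of A (where A''>0): A(0)=0. Local minima of B: B(-4)=-352, B(3)=-9.
So the global minimum of U is A(0) + B(-4) + 4 = 0 − 352 + 4 = -348, attained at (0, -4).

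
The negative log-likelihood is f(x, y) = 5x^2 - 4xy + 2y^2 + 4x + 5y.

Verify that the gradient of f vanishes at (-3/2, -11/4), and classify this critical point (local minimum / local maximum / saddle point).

local minimum

∇f = (10x - 4y + 4, -4x + 4y + 5); substituting (-3/2, -11/4) gives ∇f = (0, 0), so (-3/2, -11/4) is indeed a critical point.
The Hessian of f is constant: H = [[10, -4], [-4, 4]].
det(H) = 10·4 − (-4)² = 24.
det(H) > 0 and tr(H) = 14 > 0, so H is positive definite and the point is a local minimum.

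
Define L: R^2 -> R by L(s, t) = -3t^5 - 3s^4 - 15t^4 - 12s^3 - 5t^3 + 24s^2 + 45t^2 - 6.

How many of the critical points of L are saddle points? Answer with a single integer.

L separates as a function of s plus a function of t, so ∇L=0 decouples.
∂L/∂s = -12s(s - 1)(s + 4) = 0 at s ∈ {-4, 0, 1}; ∂L/∂t = -15t(t - 1)(t + 2)(t + 3) = 0 at t ∈ {-3, -2, 0, 1}.
The Hessian is diagonal: diag(L_ss, L_tt). Second derivatives: L_ss(-4)=-240, L_ss(0)=48, L_ss(1)=-60; L_tt(-3)=180, L_tt(-2)=-90, L_tt(0)=90, L_tt(1)=-180.
Saddle points occur where the two diagonal entries have opposite signs: (-4, -3), (-4, 0), (0, -2), (0, 1), (1, -3), (1, 0). Count: 6.

6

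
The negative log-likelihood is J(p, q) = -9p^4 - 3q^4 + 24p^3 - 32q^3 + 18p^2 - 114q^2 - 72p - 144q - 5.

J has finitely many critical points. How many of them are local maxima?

4

J separates as a function of p plus a function of q, so ∇J=0 decouples.
∂J/∂p = -36(p - 2)(p - 1)(p + 1) = 0 at p ∈ {-1, 1, 2}; ∂J/∂q = -12(q + 1)(q + 3)(q + 4) = 0 at q ∈ {-4, -3, -1}.
The Hessian is diagonal: diag(J_pp, J_qq). Second derivatives: J_pp(-1)=-216, J_pp(1)=72, J_pp(2)=-108; J_qq(-4)=-36, J_qq(-3)=24, J_qq(-1)=-72.
Local maxima occur where both diagonal entries negative: (-1, -4), (-1, -1), (2, -4), (2, -1). Count: 4.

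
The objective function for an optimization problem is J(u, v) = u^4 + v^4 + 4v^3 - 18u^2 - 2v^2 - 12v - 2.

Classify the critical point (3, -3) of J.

The mixed partial ∂²J/∂u∂v is 0, so the Hessian at any point is diag(J_uu, J_vv) = diag(12(u^2 - 3), 4(3v^2 + 6v - 1)).
At (3, -3): H = diag(72, 32).
Both eigenvalues are positive, so H is positive definite: a local minimum.

local minimum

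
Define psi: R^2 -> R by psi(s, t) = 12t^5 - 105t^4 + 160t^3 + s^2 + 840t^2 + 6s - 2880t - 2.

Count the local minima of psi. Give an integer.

psi separates as a function of s plus a function of t, so ∇psi=0 decouples.
∂psi/∂s = 2(s + 3) = 0 at s ∈ {-3}; ∂psi/∂t = 60(t - 4)(t - 3)(t - 2)(t + 2) = 0 at t ∈ {-2, 2, 3, 4}.
The Hessian is diagonal: diag(psi_ss, psi_tt). Second derivatives: psi_ss(-3)=2; psi_tt(-2)=-7200, psi_tt(2)=480, psi_tt(3)=-300, psi_tt(4)=720.
Local minima occur where both diagonal entries positive: (-3, 2), (-3, 4). Count: 2.

2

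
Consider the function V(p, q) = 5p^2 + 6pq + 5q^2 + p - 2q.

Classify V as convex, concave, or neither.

convex

V is quadratic, so its Hessian is the constant matrix H = [[10, 6], [6, 10]].
det(H) = 64, tr(H) = 20.
det(H) > 0 and tr(H) > 0, so H is positive definite everywhere: convex.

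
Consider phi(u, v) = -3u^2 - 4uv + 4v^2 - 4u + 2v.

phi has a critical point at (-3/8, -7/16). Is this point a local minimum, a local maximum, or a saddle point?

saddle point

The Hessian of phi is constant: H = [[-6, -4], [-4, 8]].
det(H) = (-6)·8 − (-4)² = -64.
Since det(H) < 0, H is indefinite and the critical point is a saddle point.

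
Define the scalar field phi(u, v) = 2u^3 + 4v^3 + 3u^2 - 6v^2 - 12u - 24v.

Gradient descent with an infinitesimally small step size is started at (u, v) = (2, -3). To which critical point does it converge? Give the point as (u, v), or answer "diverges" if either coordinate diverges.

diverges

phi is separable, so gradient descent decouples: u follows -∂phi/∂u, v follows -∂phi/∂v.
∂phi/∂u = 6(u - 1)(u + 2); at u=2 this is 24, so u decreases.
∂phi/∂v = 12(v - 2)(v + 1); at v=-3 this is 120, so v decreases.
The v-coordinate has no critical point in that direction and runs off to infinity.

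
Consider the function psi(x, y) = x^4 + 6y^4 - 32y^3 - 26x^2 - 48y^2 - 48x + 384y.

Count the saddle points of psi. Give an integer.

4

psi separates as a function of x plus a function of y, so ∇psi=0 decouples.
∂psi/∂x = 4(x - 4)(x + 1)(x + 3) = 0 at x ∈ {-3, -1, 4}; ∂psi/∂y = 24(y - 4)(y - 2)(y + 2) = 0 at y ∈ {-2, 2, 4}.
The Hessian is diagonal: diag(psi_xx, psi_yy). Second derivatives: psi_xx(-3)=56, psi_xx(-1)=-40, psi_xx(4)=140; psi_yy(-2)=576, psi_yy(2)=-192, psi_yy(4)=288.
Saddle points occur where the two diagonal entries have opposite signs: (-3, 2), (-1, -2), (-1, 4), (4, 2). Count: 4.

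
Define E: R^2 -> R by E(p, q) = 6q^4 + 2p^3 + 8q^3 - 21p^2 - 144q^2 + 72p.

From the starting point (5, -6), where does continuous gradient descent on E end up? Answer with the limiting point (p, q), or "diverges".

(4, -4)

E is separable, so gradient descent decouples: p follows -∂E/∂p, q follows -∂E/∂q.
∂E/∂p = 6(p - 4)(p - 3); at p=5 this is 12, so p decreases.
∂E/∂q = 24q(q - 3)(q + 4); at q=-6 this is -2592, so q increases.
p converges to its nearest critical value 4 (a local min of the p-part); q converges to -4. The iterate converges to (4, -4).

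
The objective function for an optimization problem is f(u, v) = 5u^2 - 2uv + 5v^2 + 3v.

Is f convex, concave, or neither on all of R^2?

convex

f is quadratic, so its Hessian is the constant matrix H = [[10, -2], [-2, 10]].
det(H) = 96, tr(H) = 20.
det(H) > 0 and tr(H) > 0, so H is positive definite everywhere: convex.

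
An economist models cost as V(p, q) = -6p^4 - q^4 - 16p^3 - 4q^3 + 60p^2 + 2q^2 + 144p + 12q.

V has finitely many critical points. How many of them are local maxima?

V separates as a function of p plus a function of q, so ∇V=0 decouples.
∂V/∂p = -24(p - 2)(p + 1)(p + 3) = 0 at p ∈ {-3, -1, 2}; ∂V/∂q = -4(q - 1)(q + 1)(q + 3) = 0 at q ∈ {-3, -1, 1}.
The Hessian is diagonal: diag(V_pp, V_qq). Second derivatives: V_pp(-3)=-240, V_pp(-1)=144, V_pp(2)=-360; V_qq(-3)=-32, V_qq(-1)=16, V_qq(1)=-32.
Local maxima occur where both diagonal entries negative: (-3, -3), (-3, 1), (2, -3), (2, 1). Count: 4.

4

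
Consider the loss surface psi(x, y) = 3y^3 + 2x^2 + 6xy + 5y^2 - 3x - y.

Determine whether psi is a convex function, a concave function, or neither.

neither

The term 3y^3 is cubic, so the Hessian is not constant.
∂²psi/∂y² = 18y + 10, which takes both signs as y varies (negative for sufficiently negative y). A diagonal entry of the Hessian changing sign means the Hessian is neither positive- nor negative-semidefinite on all of R^2.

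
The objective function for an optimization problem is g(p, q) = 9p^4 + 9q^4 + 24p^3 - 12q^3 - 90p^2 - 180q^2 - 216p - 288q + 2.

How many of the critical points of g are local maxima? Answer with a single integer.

1

g separates as a function of p plus a function of q, so ∇g=0 decouples.
∂g/∂p = 36(p - 2)(p + 1)(p + 3) = 0 at p ∈ {-3, -1, 2}; ∂g/∂q = 36(q - 4)(q + 1)(q + 2) = 0 at q ∈ {-2, -1, 4}.
The Hessian is diagonal: diag(g_pp, g_qq). Second derivatives: g_pp(-3)=360, g_pp(-1)=-216, g_pp(2)=540; g_qq(-2)=216, g_qq(-1)=-180, g_qq(4)=1080.
Local maxima occur where both diagonal entries negative: (-1, -1). Count: 1.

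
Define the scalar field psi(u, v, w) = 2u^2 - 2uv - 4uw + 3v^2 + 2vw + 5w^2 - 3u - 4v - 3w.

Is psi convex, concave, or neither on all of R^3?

psi is quadratic, so its Hessian is the constant matrix H = [[4, -2, -4], [-2, 6, 2], [-4, 2, 10]].
Leading principal minors: 4, 20, 120.
All positive ⇒ H ≻ 0 ⇒ convex.

convex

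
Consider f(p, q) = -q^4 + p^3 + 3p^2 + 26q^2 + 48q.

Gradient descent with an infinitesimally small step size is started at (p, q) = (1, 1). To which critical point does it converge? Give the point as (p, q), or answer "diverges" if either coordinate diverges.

f is separable, so gradient descent decouples: p follows -∂f/∂p, q follows -∂f/∂q.
∂f/∂p = 3p(p + 2); at p=1 this is 9, so p decreases.
∂f/∂q = -4(q - 4)(q + 1)(q + 3); at q=1 this is 96, so q decreases.
p converges to its nearest critical value 0 (a local min of the p-part); q converges to -1. The iterate converges to (0, -1).

(0, -1)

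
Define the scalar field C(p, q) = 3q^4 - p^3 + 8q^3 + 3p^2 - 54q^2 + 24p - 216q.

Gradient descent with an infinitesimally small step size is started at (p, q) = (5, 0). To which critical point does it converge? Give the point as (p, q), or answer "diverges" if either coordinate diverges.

C is separable, so gradient descent decouples: p follows -∂C/∂p, q follows -∂C/∂q.
∂C/∂p = -3(p - 4)(p + 2); at p=5 this is -21, so p increases.
∂C/∂q = 12(q - 3)(q + 2)(q + 3); at q=0 this is -216, so q increases.
The p-coordinate has no critical point in that direction and runs off to infinity.

diverges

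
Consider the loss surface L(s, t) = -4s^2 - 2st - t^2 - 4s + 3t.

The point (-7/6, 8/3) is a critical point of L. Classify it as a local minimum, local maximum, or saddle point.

local maximum

The Hessian of L is constant: H = [[-8, -2], [-2, -2]].
det(H) = (-8)·(-2) − (-2)² = 12.
det(H) > 0 and tr(H) = -10 < 0, so H is negative definite and the point is a local maximum.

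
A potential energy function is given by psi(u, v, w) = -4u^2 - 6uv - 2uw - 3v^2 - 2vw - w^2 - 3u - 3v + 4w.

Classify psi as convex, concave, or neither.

psi is quadratic, so its Hessian is the constant matrix H = [[-8, -6, -2], [-6, -6, -2], [-2, -2, -2]].
Leading principal minors: -8, 12, -16.
Signs alternate −, +, − ⇒ H ≺ 0 ⇒ concave.

concave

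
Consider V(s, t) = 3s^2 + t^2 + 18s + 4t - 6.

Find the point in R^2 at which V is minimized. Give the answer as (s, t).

(-3, -2)

V(s,t) separates as P(s) + Q(t) − 6, so its minimum is min P + min Q − 6.
P'(s) = 6s + 18 vanishes at s ∈ {-3}; Q'(t) = 2(t + 2) vanishes at t ∈ {-2}.
Local minima of P (where P''>0): P(-3)=-27. Local minima of Q: Q(-2)=-4.
So the global minimum of V is P(-3) + Q(-2) − 6 = -27 − 4 − 6 = -37, attained at (-3, -2).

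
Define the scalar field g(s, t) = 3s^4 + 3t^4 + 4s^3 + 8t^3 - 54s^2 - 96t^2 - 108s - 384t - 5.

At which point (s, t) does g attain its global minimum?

g(s,t) separates as P(s) + Q(t) − 5, so its minimum is min P + min Q − 5.
P'(s) = 12(s - 3)(s + 1)(s + 3) vanishes at s ∈ {-3, -1, 3}; Q'(t) = 12(t - 4)(t + 2)(t + 4) vanishes at t ∈ {-4, -2, 4}.
Local minima of P (where P''>0): P(-3)=-27, P(3)=-459. Local minima of Q: Q(-4)=256, Q(4)=-1792.
So the global minimum of g is P(3) + Q(4) − 5 = -459 − 1792 − 5 = -2256, attained at (3, 4).

(3, 4)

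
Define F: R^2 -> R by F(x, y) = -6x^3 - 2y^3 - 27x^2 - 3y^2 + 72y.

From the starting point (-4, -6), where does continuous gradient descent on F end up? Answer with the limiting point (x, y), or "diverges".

(-3, -4)

F is separable, so gradient descent decouples: x follows -∂F/∂x, y follows -∂F/∂y.
∂F/∂x = -18x(x + 3); at x=-4 this is -72, so x increases.
∂F/∂y = -6(y - 3)(y + 4); at y=-6 this is -108, so y increases.
x converges to its nearest critical value -3 (a local min of the x-part); y converges to -4. The iterate converges to (-3, -4).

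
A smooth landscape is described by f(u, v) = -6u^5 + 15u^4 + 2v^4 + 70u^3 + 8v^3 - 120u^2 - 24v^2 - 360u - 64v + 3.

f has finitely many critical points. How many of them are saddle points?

f separates as a function of u plus a function of v, so ∇f=0 decouples.
∂f/∂u = -30(u - 3)(u - 2)(u + 1)(u + 2) = 0 at u ∈ {-2, -1, 2, 3}; ∂f/∂v = 8(v - 2)(v + 1)(v + 4) = 0 at v ∈ {-4, -1, 2}.
The Hessian is diagonal: diag(f_uu, f_vv). Second derivatives: f_uu(-2)=600, f_uu(-1)=-360, f_uu(2)=360, f_uu(3)=-600; f_vv(-4)=144, f_vv(-1)=-72, f_vv(2)=144.
Saddle points occur where the two diagonal entries have opposite signs: (-2, -1), (-1, -4), (-1, 2), (2, -1), (3, -4), (3, 2). Count: 6.

6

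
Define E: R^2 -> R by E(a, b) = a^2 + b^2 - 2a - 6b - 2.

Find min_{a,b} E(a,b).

-12

E(a,b) separates as P(a) + Q(b) − 2, so its minimum is min P + min Q − 2.
P'(a) = 2a - 2 vanishes at a ∈ {1}; Q'(b) = 2b - 6 vanishes at b ∈ {3}.
Local minima of P (where P''>0): P(1)=-1. Local minima of Q: Q(3)=-9.
So the global minimum of E is P(1) + Q(3) − 2 = -1 − 9 − 2 = -12, attained at (1, 3).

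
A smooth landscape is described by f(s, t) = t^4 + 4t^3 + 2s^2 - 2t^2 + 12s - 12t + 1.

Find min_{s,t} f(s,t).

-26

f(s,t) separates as P(s) + Q(t) + 1, so its minimum is min P + min Q + 1.
P'(s) = 4s + 12 vanishes at s ∈ {-3}; Q'(t) = 4(t - 1)(t + 1)(t + 3) vanishes at t ∈ {-3, -1, 1}.
Local minima of P (where P''>0): P(-3)=-18. Local minima of Q: Q(-3)=-9, Q(1)=-9.
So the global minimum of f is P(-3) + Q(-3) + 1 = -18 − 9 + 1 = -26, attained at (-3, -3).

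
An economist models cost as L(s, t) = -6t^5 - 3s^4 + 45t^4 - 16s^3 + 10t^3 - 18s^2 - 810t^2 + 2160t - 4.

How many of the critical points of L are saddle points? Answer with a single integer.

6

L separates as a function of s plus a function of t, so ∇L=0 decouples.
∂L/∂s = -12s(s + 1)(s + 3) = 0 at s ∈ {-3, -1, 0}; ∂L/∂t = -30(t - 4)(t - 3)(t - 2)(t + 3) = 0 at t ∈ {-3, 2, 3, 4}.
The Hessian is diagonal: diag(L_ss, L_tt). Second derivatives: L_ss(-3)=-72, L_ss(-1)=24, L_ss(0)=-36; L_tt(-3)=6300, L_tt(2)=-300, L_tt(3)=180, L_tt(4)=-420.
Saddle points occur where the two diagonal entries have opposite signs: (-3, -3), (-3, 3), (-1, 2), (-1, 4), (0, -3), (0, 3). Count: 6.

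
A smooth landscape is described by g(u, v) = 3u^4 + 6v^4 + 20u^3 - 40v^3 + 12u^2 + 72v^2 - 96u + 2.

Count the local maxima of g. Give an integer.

1

g separates as a function of u plus a function of v, so ∇g=0 decouples.
∂g/∂u = 12(u - 1)(u + 2)(u + 4) = 0 at u ∈ {-4, -2, 1}; ∂g/∂v = 24v(v - 3)(v - 2) = 0 at v ∈ {0, 2, 3}.
The Hessian is diagonal: diag(g_uu, g_vv). Second derivatives: g_uu(-4)=120, g_uu(-2)=-72, g_uu(1)=180; g_vv(0)=144, g_vv(2)=-48, g_vv(3)=72.
Local maxima occur where both diagonal entries negative: (-2, 2). Count: 1.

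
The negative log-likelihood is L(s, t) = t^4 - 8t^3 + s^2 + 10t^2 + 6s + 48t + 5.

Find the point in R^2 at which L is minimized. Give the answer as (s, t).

(-3, -1)

L(s,t) separates as P(s) + Q(t) + 5, so its minimum is min P + min Q + 5.
P'(s) = 2s + 6 vanishes at s ∈ {-3}; Q'(t) = 4(t - 4)(t - 3)(t + 1) vanishes at t ∈ {-1, 3, 4}.
Local minima of P (where P''>0): P(-3)=-9. Local minima of Q: Q(-1)=-29, Q(4)=96.
So the global minimum of L is P(-3) + Q(-1) + 5 = -9 − 29 + 5 = -33, attained at (-3, -1).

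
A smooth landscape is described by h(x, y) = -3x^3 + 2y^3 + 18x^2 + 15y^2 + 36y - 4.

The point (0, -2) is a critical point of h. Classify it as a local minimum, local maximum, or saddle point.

The mixed partial ∂²h/∂x∂y is 0, so the Hessian at any point is diag(h_xx, h_yy) = diag(18(-x + 2), 6(2y + 5)).
At (0, -2): H = diag(36, 6).
Both eigenvalues are positive, so H is positive definite: a local minimum.

local minimum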